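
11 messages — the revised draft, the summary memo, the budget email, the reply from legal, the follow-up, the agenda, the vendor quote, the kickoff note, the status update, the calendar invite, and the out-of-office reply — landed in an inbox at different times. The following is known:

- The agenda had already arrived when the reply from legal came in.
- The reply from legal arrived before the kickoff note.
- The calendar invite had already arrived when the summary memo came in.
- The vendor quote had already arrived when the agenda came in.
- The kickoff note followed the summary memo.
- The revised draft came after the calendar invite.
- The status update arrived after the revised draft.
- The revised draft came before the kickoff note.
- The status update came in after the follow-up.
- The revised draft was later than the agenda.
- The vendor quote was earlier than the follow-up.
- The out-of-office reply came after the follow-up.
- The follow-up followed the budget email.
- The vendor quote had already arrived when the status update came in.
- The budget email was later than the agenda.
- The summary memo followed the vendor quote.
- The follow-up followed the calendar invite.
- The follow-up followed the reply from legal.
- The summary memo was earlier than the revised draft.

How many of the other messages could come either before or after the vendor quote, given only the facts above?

1

Forced after the vendor quote: the agenda, the budget email, the follow-up, the kickoff note, the out-of-office reply, the reply from legal, the revised draft, the status update, and the summary memo.
That leaves the calendar invite with no forced order relative to the vendor quote — 1.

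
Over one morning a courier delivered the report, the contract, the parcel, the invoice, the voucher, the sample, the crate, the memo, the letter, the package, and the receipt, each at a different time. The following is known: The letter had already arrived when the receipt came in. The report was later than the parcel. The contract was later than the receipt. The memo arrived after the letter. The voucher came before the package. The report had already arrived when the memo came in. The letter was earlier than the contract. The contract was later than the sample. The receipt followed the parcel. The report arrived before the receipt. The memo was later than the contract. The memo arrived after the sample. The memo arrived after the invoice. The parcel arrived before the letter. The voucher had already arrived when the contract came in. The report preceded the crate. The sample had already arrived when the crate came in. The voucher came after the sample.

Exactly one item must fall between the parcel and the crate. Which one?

the report

Tracing the constraints gives the parcel → the report → the crate, so the report sits after the parcel and before the crate.
No other item is forced both after the parcel and before the crate.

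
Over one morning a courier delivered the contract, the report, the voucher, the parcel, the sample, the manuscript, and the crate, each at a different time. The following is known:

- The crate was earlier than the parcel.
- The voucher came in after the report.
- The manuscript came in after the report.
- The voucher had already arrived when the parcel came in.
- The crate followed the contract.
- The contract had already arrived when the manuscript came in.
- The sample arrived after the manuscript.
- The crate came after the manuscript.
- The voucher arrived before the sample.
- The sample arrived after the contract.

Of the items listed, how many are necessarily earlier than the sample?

4

Directly stated before the sample: the contract, the manuscript, and the voucher.
The report reaches the sample via the report → the voucher → the sample.
That's the contract, the manuscript, the report, and the voucher — 4 in all.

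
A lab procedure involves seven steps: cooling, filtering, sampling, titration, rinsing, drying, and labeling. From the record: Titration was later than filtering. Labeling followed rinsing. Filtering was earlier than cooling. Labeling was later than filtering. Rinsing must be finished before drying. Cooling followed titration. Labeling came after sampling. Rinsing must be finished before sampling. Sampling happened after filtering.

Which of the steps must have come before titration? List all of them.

filtering

Directly stated before titration: filtering.
No chain forces sampling (or any of the others) ahead of titration.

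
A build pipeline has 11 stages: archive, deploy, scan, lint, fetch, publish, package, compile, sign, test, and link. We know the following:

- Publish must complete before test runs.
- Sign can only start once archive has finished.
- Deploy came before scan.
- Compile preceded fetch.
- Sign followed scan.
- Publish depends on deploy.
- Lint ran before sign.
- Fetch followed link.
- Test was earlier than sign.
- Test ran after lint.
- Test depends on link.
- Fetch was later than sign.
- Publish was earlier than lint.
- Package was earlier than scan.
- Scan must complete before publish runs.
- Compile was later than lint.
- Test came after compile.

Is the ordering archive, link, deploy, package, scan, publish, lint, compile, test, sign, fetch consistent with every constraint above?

Check each stated constraint against the proposed order — e.g. archive is ahead of sign; link is ahead of fetch. Every pair is in the required order; nothing is violated.

yes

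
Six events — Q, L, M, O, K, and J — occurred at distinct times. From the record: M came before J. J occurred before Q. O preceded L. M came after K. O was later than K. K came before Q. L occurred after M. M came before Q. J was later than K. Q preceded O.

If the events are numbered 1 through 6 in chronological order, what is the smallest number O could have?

5

J, K, M, and Q must all come before O — 4 forced predecessors.
Nothing else is forced ahead of O, so its earliest slot is position 4 + 1 = 5.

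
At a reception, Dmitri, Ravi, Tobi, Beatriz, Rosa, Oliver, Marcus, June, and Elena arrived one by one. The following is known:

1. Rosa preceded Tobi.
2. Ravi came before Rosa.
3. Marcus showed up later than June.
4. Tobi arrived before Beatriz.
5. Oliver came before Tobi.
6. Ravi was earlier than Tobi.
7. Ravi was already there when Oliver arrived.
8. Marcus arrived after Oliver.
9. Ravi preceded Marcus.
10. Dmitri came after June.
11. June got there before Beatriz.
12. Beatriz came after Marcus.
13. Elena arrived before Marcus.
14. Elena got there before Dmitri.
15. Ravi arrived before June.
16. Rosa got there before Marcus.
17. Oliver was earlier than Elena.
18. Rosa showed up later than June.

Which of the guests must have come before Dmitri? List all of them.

Elena, June, Oliver, Ravi

Directly stated before Dmitri: Elena and June.
Oliver reaches Dmitri via Oliver → Elena → Dmitri.
Ravi reaches Dmitri via Ravi → June → Dmitri.
No chain forces Marcus (or any of the others) ahead of Dmitri.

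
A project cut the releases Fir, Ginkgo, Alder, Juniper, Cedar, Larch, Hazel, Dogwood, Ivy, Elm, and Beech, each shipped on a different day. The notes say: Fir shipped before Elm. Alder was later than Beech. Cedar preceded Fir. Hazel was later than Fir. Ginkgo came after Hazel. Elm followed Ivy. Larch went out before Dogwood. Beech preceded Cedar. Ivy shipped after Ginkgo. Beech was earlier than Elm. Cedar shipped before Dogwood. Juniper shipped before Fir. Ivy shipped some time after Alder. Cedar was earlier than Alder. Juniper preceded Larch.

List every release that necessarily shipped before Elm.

Directly stated before Elm: Beech, Fir, and Ivy.
Alder reaches Elm via Alder → Ivy → Elm.
Cedar reaches Elm via Cedar → Fir → Elm.
Ginkgo reaches Elm via Ginkgo → Ivy → Elm.
Likewise Hazel and Juniper each reach Elm by chaining the stated constraints.
No chain forces Larch (or any of the others) ahead of Elm.

Alder, Beech, Cedar, Fir, Ginkgo, Hazel, Ivy, Juniper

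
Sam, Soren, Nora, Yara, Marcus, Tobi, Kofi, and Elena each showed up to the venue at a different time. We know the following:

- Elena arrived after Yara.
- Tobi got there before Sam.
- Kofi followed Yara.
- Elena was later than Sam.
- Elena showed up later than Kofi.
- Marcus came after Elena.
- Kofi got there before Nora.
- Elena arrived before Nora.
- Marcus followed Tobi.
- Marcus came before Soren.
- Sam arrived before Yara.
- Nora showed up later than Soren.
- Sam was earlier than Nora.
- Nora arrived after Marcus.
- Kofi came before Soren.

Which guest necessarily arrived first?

Tobi

Tobi has a chain of constraints placing them before every other guest, so Tobi must be first.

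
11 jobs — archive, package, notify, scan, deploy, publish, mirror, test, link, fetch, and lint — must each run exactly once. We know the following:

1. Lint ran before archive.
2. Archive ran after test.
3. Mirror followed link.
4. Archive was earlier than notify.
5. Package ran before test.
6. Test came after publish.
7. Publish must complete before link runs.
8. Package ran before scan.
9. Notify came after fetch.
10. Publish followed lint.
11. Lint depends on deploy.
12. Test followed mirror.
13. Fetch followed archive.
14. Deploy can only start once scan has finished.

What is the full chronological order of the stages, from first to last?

package, scan, deploy, lint, publish, link, mirror, test, archive, fetch, notify

The constraints fix every adjacent pair, so only one ordering works:
package → scan → deploy → lint → publish → link → mirror → test → archive → fetch → notify.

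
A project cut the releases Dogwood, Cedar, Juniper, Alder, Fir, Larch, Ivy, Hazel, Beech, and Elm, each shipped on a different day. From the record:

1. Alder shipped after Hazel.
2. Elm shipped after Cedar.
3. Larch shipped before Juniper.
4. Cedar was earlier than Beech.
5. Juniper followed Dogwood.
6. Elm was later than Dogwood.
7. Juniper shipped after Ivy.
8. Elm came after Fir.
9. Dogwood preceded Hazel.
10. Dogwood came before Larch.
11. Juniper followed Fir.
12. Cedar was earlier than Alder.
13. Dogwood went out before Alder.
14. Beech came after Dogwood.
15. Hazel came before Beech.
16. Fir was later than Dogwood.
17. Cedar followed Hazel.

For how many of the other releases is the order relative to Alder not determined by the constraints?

6

Forced before Alder: Cedar, Dogwood, and Hazel.
That leaves Beech, Elm, Fir, Ivy, Juniper, and Larch with no forced order relative to Alder — 6.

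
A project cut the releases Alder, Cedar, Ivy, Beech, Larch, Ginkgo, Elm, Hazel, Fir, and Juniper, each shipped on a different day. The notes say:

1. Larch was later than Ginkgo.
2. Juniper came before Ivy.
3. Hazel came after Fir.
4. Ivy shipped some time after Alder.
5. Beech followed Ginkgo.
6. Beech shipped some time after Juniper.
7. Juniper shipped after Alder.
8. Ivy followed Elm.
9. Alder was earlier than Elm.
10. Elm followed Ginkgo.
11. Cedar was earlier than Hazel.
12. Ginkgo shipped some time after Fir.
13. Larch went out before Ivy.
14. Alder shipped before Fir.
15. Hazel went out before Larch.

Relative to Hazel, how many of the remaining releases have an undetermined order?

4

Forced before Hazel: Alder, Cedar, and Fir; forced after Hazel: Ivy and Larch.
That leaves Beech, Elm, Ginkgo, and Juniper with no forced order relative to Hazel — 4.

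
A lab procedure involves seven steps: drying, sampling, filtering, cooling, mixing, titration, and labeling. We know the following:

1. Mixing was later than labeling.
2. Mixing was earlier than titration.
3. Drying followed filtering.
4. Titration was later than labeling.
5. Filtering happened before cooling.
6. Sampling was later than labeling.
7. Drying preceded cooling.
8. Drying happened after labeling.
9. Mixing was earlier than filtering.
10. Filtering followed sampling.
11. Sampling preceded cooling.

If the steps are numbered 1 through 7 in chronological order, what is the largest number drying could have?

6

Drying must come before cooling — 1 step forced after it.
Everything else can be placed before drying in some valid order, so drying can sit as late as position 7 − 1 = 6.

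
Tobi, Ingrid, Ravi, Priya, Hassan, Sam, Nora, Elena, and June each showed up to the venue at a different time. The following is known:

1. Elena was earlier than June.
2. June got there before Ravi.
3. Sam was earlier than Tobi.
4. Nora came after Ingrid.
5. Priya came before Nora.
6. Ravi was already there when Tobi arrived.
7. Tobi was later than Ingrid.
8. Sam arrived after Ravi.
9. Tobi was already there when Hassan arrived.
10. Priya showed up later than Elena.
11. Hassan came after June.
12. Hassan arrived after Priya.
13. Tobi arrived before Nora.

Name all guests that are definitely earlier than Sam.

Directly stated before Sam: Ravi.
Elena reaches Sam via Elena → June → Ravi → Sam.
June reaches Sam via June → Ravi → Sam.
No chain forces Priya (or any of the others) ahead of Sam.

Elena, June, Ravi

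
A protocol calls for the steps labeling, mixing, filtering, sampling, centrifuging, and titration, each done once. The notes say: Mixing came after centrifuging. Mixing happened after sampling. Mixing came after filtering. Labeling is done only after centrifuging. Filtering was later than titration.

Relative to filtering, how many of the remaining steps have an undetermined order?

3

Forced before filtering: titration; forced after filtering: mixing.
That leaves centrifuging, labeling, and sampling with no forced order relative to filtering — 3.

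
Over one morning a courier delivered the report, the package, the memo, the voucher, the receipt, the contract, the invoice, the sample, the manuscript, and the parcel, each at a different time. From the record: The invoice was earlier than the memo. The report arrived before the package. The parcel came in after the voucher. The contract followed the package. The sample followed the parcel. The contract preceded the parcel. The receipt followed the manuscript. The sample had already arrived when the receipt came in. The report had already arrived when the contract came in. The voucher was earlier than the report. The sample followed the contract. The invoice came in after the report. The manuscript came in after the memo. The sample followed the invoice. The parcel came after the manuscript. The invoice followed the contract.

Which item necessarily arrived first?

the voucher

The voucher has a chain of constraints placing it before every other item, so the voucher must be first.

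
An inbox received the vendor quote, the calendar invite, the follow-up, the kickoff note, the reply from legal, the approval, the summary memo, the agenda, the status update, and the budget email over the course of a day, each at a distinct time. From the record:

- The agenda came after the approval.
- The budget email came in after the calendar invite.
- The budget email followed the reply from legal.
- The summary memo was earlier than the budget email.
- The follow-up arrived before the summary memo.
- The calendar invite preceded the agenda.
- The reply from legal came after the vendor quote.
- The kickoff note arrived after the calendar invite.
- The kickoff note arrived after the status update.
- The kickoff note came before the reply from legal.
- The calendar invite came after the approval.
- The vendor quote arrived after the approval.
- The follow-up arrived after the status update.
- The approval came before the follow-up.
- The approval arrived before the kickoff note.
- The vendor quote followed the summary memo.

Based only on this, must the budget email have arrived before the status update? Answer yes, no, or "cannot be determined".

Tracing the constraints gives the status update → the kickoff note → the reply from legal → the budget email, so the status update must come before the budget email.
That means the budget email cannot be before the status update.

no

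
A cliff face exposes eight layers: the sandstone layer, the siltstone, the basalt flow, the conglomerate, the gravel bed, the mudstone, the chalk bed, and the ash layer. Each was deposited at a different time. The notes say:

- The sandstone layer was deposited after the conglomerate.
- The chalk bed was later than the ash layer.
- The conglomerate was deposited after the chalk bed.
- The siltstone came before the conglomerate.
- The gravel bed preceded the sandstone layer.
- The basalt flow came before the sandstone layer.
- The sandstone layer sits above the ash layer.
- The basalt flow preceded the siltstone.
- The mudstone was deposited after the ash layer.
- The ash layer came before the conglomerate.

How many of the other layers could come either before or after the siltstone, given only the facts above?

4

Forced before the siltstone: the basalt flow; forced after the siltstone: the conglomerate and the sandstone layer.
That leaves the ash layer, the chalk bed, the gravel bed, and the mudstone with no forced order relative to the siltstone — 4.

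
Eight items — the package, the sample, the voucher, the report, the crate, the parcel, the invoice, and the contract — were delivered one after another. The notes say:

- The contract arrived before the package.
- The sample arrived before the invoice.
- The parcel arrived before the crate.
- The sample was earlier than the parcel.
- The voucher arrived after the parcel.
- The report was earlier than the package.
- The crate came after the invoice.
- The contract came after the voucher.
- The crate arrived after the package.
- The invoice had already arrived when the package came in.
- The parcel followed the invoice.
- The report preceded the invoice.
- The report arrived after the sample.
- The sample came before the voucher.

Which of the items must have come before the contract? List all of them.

the invoice, the parcel, the report, the sample, the voucher

Directly stated before the contract: the voucher.
The invoice reaches the contract via the invoice → the parcel → the voucher → the contract.
The parcel reaches the contract via the parcel → the voucher → the contract.
The report reaches the contract via the report → the invoice → the parcel → the voucher → the contract.
Likewise the sample reaches the contract by chaining the stated constraints.
No chain forces the package (or any of the others) ahead of the contract.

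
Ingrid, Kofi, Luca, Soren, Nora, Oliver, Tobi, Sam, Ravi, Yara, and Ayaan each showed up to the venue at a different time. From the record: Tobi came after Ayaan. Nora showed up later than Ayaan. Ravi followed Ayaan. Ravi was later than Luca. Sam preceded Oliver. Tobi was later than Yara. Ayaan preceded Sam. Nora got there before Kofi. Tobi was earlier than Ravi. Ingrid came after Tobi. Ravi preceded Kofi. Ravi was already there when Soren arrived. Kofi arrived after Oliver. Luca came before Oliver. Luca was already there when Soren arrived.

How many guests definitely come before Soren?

Directly stated before Soren: Luca and Ravi.
Ayaan reaches Soren via Ayaan → Ravi → Soren.
Tobi reaches Soren via Tobi → Ravi → Soren.
Yara reaches Soren via Yara → Tobi → Ravi → Soren.
No chain forces Nora (or any of the others) ahead of Soren.
That's Ayaan, Luca, Ravi, Tobi, and Yara — 5 in all.

5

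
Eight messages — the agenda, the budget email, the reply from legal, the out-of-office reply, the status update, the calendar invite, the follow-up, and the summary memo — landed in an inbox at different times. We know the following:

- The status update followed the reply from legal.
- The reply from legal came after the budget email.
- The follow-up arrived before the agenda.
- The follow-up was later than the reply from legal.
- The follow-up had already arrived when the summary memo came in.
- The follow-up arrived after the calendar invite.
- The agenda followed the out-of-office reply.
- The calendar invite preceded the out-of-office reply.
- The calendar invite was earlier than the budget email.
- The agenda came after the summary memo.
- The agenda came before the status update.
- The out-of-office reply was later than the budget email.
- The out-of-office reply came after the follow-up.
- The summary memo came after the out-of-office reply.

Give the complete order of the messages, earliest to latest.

the calendar invite, the budget email, the reply from legal, the follow-up, the out-of-office reply, the summary memo, the agenda, the status update

The constraints fix every adjacent pair, so only one ordering works:
the calendar invite → the budget email → the reply from legal → the follow-up → the out-of-office reply → the summary memo → the agenda → the status update.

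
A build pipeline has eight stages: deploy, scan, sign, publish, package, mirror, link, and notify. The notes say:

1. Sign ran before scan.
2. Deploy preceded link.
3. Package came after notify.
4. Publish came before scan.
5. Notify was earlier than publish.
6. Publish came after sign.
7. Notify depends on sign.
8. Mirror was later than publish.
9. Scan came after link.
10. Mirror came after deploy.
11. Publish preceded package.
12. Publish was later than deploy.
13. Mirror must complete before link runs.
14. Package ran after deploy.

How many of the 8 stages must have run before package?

4

Directly stated before package: deploy, notify, and publish.
Sign reaches package via sign → publish → package.
No chain forces mirror (or any of the others) ahead of package.
That's deploy, notify, publish, and sign — 4 in all.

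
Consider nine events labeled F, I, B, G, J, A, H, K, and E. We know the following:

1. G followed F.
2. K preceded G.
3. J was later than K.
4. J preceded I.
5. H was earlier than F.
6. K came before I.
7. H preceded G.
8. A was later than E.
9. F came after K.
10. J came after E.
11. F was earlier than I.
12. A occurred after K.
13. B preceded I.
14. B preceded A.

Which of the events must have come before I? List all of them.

B, E, F, H, J, K

Directly stated before I: B, F, J, and K.
E reaches I via E → J → I.
H reaches I via H → F → I.
No chain forces G (or any of the others) ahead of I.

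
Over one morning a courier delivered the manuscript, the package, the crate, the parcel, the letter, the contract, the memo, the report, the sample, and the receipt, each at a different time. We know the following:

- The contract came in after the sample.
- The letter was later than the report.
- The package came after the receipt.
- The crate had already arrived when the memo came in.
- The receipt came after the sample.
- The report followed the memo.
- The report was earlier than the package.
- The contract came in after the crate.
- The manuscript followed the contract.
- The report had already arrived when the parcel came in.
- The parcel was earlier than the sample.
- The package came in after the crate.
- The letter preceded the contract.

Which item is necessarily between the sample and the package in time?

the receipt

Tracing the constraints gives the sample → the receipt → the package, so the receipt sits after the sample and before the package.
No other item is forced both after the sample and before the package.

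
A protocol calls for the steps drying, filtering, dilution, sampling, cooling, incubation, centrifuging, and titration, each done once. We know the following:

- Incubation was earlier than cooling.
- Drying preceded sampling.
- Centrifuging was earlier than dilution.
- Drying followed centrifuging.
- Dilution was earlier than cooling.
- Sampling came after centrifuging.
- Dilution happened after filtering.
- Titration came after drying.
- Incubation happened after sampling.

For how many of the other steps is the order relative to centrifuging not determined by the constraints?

1

Forced after centrifuging: cooling, dilution, drying, incubation, sampling, and titration.
That leaves filtering with no forced order relative to centrifuging — 1.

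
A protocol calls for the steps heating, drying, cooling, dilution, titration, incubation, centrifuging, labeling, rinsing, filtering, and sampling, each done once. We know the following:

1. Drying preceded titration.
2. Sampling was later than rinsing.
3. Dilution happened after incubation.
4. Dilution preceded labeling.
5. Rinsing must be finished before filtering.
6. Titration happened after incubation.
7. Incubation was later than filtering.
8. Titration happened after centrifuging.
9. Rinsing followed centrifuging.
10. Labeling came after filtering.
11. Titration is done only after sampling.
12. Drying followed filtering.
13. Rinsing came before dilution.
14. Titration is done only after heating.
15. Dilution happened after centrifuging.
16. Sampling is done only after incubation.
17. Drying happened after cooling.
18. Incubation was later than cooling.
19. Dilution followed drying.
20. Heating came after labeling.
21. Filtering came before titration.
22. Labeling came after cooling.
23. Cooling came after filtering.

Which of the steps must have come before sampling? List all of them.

centrifuging, cooling, filtering, incubation, rinsing

Directly stated before sampling: incubation and rinsing.
Centrifuging reaches sampling via centrifuging → rinsing → sampling.
Cooling reaches sampling via cooling → incubation → sampling.
Filtering reaches sampling via filtering → incubation → sampling.
No chain forces drying (or any of the others) ahead of sampling.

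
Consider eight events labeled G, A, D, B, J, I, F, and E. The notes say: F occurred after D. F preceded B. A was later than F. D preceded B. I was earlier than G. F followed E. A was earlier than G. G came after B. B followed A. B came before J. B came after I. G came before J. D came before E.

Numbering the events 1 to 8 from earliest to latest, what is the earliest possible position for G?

7

A, B, D, E, F, and I must all come before G — 6 forced predecessors.
Nothing else is forced ahead of G, so its earliest slot is position 6 + 1 = 7.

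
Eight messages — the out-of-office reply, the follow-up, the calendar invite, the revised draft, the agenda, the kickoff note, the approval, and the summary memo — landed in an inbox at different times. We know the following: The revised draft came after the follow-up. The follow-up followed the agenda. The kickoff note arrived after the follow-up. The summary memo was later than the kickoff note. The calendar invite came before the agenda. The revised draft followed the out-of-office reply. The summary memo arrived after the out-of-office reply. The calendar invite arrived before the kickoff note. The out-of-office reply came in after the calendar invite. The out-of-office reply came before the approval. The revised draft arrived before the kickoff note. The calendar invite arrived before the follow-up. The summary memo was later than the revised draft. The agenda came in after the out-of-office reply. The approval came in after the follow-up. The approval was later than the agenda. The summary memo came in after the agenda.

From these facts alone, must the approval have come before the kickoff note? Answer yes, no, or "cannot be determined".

cannot be determined

No chain of stated constraints runs from the approval to the kickoff note, and none runs from the kickoff note to the approval either.
So the relative order of the approval and the kickoff note is not fixed by the given facts.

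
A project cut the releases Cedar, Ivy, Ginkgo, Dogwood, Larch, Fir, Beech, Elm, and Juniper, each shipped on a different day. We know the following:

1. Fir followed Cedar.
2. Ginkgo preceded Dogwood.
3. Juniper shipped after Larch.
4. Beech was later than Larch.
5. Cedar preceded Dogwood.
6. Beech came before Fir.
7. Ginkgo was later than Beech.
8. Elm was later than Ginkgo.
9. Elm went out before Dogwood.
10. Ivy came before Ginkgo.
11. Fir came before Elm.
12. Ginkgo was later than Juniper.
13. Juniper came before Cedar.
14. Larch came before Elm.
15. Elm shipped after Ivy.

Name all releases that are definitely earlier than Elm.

Directly stated before Elm: Fir, Ginkgo, Ivy, and Larch.
Beech reaches Elm via Beech → Ginkgo → Elm.
Cedar reaches Elm via Cedar → Fir → Elm.
Juniper reaches Elm via Juniper → Ginkgo → Elm.
No chain forces Dogwood ahead of Elm.

Beech, Cedar, Fir, Ginkgo, Ivy, Juniper, Larch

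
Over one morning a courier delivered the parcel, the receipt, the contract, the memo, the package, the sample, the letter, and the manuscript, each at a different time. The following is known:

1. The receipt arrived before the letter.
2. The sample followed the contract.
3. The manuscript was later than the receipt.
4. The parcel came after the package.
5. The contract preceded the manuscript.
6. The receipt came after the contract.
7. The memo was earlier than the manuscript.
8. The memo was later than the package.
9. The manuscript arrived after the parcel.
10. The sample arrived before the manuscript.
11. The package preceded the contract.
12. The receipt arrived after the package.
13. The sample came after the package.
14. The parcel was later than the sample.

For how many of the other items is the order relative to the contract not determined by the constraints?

1

Forced before the contract: the package; forced after the contract: the letter, the manuscript, the parcel, the receipt, and the sample.
That leaves the memo with no forced order relative to the contract — 1.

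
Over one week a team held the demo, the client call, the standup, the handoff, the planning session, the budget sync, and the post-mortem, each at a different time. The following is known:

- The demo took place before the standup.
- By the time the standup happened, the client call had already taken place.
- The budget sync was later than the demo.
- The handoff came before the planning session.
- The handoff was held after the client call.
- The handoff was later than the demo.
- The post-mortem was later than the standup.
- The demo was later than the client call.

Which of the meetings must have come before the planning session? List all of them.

the client call, the demo, the handoff

Directly stated before the planning session: the handoff.
The client call reaches the planning session via the client call → the handoff → the planning session.
The demo reaches the planning session via the demo → the handoff → the planning session.
No chain forces the post-mortem (or any of the others) ahead of the planning session.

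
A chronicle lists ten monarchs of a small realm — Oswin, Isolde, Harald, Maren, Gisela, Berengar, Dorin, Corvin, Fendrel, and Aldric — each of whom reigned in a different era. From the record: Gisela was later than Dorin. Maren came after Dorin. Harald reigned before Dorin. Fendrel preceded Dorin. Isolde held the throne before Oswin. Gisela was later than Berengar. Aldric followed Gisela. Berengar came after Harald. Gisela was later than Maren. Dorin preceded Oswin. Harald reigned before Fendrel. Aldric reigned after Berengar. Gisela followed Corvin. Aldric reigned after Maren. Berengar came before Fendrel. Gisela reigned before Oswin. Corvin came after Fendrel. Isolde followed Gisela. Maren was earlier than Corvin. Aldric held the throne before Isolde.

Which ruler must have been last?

Oswin

Every other ruler has a chain of constraints placing them before Oswin, so Oswin is last.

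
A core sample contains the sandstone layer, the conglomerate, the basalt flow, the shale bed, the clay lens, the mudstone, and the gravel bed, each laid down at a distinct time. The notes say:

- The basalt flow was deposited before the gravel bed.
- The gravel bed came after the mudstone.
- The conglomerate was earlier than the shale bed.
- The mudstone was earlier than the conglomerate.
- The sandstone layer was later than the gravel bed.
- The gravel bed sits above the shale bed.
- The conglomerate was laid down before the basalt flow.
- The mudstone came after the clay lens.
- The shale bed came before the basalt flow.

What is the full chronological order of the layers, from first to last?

the clay lens, the mudstone, the conglomerate, the shale bed, the basalt flow, the gravel bed, the sandstone layer

The constraints fix every adjacent pair, so only one ordering works:
the clay lens → the mudstone → the conglomerate → the shale bed → the basalt flow → the gravel bed → the sandstone layer.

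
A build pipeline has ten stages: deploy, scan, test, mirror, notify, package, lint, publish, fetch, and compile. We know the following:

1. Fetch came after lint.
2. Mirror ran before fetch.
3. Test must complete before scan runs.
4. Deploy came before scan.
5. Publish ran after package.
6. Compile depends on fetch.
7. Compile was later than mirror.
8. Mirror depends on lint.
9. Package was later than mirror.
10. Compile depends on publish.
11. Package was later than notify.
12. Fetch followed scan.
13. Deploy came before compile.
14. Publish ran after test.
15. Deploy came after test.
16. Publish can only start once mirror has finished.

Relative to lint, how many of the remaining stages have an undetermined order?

Forced after lint: compile, fetch, mirror, package, and publish.
That leaves deploy, notify, scan, and test with no forced order relative to lint — 4.

4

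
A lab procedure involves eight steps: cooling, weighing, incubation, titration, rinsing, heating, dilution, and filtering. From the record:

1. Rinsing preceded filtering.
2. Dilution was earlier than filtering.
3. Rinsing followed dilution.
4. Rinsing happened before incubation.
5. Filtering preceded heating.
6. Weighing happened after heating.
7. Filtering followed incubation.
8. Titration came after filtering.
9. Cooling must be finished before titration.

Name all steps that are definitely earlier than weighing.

Directly stated before weighing: heating.
Dilution reaches weighing via dilution → filtering → heating → weighing.
Filtering reaches weighing via filtering → heating → weighing.
Incubation reaches weighing via incubation → filtering → heating → weighing.
Likewise rinsing reaches weighing by chaining the stated constraints.
No chain forces cooling (or any of the others) ahead of weighing.

dilution, filtering, heating, incubation, rinsing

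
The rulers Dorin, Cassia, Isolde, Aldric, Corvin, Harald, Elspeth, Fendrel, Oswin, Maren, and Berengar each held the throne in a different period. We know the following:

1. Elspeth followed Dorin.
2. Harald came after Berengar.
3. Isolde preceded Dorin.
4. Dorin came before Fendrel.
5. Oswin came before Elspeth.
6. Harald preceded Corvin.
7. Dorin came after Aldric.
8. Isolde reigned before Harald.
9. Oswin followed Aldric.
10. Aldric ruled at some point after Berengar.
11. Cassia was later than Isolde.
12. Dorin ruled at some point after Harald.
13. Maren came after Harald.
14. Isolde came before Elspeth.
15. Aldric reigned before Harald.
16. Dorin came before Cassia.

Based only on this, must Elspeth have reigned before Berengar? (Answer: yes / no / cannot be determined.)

no

Tracing the constraints gives Berengar → Harald → Dorin → Elspeth, so Berengar must come before Elspeth.
That means Elspeth cannot be before Berengar.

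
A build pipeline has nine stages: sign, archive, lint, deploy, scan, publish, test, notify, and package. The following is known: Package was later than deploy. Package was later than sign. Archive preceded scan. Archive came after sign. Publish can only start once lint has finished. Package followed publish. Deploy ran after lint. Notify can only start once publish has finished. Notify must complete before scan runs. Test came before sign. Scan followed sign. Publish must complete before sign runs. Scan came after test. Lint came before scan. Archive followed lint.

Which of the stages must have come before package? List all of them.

deploy, lint, publish, sign, test

Directly stated before package: deploy, publish, and sign.
Lint reaches package via lint → deploy → package.
Test reaches package via test → sign → package.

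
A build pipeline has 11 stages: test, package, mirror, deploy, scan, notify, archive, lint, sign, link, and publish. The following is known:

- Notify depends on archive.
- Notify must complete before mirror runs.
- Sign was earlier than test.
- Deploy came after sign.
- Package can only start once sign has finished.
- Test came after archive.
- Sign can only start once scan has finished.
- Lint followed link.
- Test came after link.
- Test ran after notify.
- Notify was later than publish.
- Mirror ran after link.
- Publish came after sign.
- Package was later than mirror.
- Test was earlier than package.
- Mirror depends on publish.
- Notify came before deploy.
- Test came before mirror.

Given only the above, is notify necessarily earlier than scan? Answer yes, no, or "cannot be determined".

Tracing the constraints gives scan → sign → publish → notify, so scan must come before notify.
That means notify cannot be before scan.

no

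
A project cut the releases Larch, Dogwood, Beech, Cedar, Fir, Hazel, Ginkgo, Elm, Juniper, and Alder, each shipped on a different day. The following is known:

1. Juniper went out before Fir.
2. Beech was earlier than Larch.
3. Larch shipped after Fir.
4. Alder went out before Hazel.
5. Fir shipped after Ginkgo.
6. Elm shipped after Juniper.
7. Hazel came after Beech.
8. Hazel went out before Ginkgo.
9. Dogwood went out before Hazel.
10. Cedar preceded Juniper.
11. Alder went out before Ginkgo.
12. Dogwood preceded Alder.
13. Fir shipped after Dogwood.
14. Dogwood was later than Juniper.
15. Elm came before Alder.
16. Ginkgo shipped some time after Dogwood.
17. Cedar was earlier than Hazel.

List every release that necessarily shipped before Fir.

Alder, Beech, Cedar, Dogwood, Elm, Ginkgo, Hazel, Juniper

Directly stated before Fir: Dogwood, Ginkgo, and Juniper.
Alder reaches Fir via Alder → Ginkgo → Fir.
Beech reaches Fir via Beech → Hazel → Ginkgo → Fir.
Cedar reaches Fir via Cedar → Juniper → Fir.
Likewise Elm and Hazel each reach Fir by chaining the stated constraints.
No chain forces Larch ahead of Fir.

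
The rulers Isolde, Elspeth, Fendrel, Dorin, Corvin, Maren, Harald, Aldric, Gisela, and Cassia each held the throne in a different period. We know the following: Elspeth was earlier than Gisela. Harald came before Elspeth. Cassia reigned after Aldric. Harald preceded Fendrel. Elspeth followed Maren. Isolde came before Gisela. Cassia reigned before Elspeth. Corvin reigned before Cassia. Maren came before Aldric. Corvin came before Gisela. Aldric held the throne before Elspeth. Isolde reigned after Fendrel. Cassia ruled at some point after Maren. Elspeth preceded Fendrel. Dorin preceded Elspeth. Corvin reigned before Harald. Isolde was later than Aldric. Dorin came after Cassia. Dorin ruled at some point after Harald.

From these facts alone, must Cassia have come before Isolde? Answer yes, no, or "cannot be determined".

yes

Chain the constraints: Cassia → Elspeth → Fendrel → Isolde. Each link is directly stated, so Cassia comes before Isolde.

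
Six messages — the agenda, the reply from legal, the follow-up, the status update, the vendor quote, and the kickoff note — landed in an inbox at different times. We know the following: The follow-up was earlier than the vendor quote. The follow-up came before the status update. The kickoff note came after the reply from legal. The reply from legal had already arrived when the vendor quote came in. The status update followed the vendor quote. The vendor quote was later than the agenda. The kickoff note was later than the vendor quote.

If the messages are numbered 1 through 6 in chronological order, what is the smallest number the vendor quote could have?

4

The agenda, the follow-up, and the reply from legal must all come before the vendor quote — 3 forced predecessors.
Nothing else is forced ahead of the vendor quote, so its earliest slot is position 3 + 1 = 4.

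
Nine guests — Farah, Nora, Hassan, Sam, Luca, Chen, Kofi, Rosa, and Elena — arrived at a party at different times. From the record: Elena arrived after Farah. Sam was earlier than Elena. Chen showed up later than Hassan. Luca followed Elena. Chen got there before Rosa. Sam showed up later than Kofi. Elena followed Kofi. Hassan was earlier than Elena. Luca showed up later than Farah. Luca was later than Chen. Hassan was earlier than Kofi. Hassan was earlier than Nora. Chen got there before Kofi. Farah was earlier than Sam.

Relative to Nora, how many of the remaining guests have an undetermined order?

7

Forced before Nora: Hassan.
That leaves Chen, Elena, Farah, Kofi, Luca, Rosa, and Sam with no forced order relative to Nora — 7.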